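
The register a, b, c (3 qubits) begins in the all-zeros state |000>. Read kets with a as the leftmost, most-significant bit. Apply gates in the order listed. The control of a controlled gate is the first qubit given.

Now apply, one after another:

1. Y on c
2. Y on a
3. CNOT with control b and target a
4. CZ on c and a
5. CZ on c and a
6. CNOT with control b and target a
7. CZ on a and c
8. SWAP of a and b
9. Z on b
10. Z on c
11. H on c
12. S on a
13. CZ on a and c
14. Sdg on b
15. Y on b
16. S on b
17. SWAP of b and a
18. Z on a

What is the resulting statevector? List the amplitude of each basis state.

The final amplitudes are -sqrt(2)/2 on |000>, sqrt(2)/2 on |001>, and 0 on every other basis state. Key observation: steps 3-6 multiply out to the identity, so the circuit reduces to the remaining gates.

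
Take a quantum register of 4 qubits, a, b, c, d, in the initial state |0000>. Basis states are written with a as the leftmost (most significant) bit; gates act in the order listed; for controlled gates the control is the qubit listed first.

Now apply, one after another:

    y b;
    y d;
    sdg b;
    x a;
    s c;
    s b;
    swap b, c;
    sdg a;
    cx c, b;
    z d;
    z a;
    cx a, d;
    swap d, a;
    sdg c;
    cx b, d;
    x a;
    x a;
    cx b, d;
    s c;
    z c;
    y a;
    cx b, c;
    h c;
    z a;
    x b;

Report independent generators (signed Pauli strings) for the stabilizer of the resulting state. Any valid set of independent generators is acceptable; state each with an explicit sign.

The final state is stabilized by the group generated by +IIXI, -ZIII, +IZII, -IIIZ; other independent generating sets are equally valid. Key observation: steps 14-19 multiply out to the identity, so the circuit reduces to the remaining gates.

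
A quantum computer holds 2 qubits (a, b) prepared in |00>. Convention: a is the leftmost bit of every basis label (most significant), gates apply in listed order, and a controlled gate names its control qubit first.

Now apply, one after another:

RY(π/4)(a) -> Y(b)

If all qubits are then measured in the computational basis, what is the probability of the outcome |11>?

Outcome |11> occurs with probability 1/2 - sqrt(2)/4.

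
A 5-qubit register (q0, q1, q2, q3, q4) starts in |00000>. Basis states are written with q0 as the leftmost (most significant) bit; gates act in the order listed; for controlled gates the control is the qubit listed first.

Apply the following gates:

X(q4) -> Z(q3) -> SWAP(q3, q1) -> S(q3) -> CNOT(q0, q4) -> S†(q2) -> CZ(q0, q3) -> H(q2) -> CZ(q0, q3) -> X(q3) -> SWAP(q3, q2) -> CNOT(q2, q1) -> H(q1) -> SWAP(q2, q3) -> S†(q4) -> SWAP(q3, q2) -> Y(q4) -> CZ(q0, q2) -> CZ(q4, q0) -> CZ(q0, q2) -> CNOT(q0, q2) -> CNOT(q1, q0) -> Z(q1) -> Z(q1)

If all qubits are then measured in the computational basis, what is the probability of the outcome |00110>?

A full measurement returns |00110> with probability 1/4.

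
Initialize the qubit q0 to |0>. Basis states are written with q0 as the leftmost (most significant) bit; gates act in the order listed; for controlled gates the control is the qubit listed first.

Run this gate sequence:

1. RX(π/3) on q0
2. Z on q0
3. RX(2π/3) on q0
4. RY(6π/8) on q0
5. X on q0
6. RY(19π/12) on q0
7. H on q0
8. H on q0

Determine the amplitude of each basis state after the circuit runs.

The final amplitudes are -(1 - I)*(sqrt(2)*(2 + I) + sqrt(6)*I)/8 on |0>, (1 - I)*(-sqrt(6)*I + sqrt(2)*(2 + I))/8 on |1>.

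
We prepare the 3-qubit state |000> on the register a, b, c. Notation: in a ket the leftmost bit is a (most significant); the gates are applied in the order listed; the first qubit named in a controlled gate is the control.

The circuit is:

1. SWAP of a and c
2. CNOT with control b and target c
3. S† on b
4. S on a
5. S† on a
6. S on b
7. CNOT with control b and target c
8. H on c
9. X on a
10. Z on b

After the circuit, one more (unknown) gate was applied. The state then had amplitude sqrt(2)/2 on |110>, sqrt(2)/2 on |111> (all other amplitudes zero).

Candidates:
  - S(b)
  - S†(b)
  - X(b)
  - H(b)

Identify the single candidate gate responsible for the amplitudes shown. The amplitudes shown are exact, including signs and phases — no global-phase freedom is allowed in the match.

The unique candidate consistent with the amplitudes is X(b). Key observation: steps 2-7 multiply out to the identity, so the circuit reduces to the remaining gates.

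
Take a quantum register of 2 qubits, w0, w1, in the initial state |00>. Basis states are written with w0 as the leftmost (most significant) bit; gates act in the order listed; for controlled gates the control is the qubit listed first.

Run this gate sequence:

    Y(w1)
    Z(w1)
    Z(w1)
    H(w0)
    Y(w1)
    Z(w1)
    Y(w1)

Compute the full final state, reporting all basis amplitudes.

The final amplitudes are 0 on |00>, sqrt(2)*I/2 on |01>, 0 on |10>, sqrt(2)*I/2 on |11>.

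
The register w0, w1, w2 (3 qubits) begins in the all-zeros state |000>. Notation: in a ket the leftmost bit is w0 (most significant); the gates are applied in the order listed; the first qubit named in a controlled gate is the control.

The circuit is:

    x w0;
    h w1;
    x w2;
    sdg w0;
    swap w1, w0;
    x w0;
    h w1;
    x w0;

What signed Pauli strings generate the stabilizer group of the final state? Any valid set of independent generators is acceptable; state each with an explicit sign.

The stabilizer group can be generated by +XII, -IXI, -IIZ, among other valid generating sets.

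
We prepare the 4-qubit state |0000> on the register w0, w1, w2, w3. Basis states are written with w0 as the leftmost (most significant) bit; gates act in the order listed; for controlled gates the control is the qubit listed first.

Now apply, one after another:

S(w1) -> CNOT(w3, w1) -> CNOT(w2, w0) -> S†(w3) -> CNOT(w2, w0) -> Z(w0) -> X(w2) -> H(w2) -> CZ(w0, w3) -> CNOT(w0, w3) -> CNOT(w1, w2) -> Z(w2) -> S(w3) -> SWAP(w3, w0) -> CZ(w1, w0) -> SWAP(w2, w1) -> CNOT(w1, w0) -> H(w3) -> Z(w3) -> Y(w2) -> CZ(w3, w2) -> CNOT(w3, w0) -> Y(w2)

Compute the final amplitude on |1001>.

The final state's coefficient on |1001> equals 1/2.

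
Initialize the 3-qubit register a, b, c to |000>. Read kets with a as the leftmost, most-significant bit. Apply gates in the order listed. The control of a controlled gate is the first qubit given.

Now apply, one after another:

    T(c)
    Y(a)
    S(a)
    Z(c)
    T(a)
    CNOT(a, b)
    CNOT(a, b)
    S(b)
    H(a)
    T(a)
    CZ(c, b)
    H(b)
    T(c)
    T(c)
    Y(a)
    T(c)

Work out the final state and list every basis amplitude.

After the circuit, the state carries amplitude 1/2 on |000>, 0 on |001>, 1/2 on |010>, 0 on |011>, -exp(3*I*pi/4)/2 on |100>, 0 on |101>, -exp(3*I*pi/4)/2 on |110>, 0 on |111>.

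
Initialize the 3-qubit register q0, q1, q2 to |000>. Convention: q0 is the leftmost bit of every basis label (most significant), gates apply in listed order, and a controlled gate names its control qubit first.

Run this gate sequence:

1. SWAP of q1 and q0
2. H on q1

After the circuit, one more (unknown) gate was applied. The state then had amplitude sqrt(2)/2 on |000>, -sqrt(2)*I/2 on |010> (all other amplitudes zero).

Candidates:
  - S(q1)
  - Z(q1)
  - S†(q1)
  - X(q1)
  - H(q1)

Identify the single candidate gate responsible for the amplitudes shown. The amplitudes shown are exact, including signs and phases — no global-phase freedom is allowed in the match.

The applied gate was S†(q1).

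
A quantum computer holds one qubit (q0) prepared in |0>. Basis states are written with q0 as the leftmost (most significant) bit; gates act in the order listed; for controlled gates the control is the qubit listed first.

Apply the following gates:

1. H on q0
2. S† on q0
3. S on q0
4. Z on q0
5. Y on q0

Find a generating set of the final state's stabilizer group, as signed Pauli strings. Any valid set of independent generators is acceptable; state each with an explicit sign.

The final state is stabilized by the group generated by +X; other independent generating sets are equally valid.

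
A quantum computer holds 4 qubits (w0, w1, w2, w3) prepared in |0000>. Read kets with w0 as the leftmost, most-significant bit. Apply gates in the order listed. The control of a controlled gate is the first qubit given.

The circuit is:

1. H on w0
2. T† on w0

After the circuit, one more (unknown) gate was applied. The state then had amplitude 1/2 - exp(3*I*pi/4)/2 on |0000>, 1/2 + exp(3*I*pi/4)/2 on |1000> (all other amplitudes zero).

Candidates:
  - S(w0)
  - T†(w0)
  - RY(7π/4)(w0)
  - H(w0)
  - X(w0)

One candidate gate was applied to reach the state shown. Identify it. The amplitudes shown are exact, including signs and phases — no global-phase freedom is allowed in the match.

The unique candidate consistent with the amplitudes is H(w0).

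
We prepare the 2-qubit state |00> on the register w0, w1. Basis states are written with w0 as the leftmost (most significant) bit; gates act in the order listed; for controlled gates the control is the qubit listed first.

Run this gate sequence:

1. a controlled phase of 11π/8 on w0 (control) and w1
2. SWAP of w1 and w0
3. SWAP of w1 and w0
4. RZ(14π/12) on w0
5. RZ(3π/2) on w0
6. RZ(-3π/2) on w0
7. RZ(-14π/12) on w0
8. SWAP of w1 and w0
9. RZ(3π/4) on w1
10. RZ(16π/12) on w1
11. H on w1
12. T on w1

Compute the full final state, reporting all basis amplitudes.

After the circuit, the state carries amplitude sqrt(2)*exp(23*I*pi/24)/2 on |00>, -sqrt(2)*exp(5*I*pi/24)/2 on |01>, 0 on |10>, 0 on |11>. Key observation: steps 3-8 multiply out to the identity, so the circuit reduces to the remaining gates.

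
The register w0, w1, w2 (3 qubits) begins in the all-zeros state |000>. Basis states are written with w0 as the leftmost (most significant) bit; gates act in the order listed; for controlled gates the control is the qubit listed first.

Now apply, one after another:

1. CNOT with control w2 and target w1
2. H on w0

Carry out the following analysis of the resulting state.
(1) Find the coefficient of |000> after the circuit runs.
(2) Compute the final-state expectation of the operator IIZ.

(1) The final state's coefficient on |000> equals sqrt(2)/2.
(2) In the final state, IIZ has expectation 1.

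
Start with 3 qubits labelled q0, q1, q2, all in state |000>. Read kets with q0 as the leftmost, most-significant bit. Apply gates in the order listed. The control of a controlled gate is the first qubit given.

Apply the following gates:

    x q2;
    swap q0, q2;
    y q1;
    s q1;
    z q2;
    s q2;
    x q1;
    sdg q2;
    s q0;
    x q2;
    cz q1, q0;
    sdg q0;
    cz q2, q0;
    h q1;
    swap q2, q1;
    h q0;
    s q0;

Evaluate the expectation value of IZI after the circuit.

The observable IZI averages to -1.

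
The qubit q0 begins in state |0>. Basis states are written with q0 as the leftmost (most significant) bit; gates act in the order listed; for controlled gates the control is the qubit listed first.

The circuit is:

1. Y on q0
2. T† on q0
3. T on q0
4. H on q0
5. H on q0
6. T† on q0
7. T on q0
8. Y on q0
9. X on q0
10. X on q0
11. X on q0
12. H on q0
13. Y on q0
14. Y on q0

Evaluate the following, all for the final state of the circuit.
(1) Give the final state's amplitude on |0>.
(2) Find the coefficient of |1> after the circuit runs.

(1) The amplitude on |0> is sqrt(2)/2. Key observation: the block from step 1 through step 8 cancels to the identity and can be dropped.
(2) The amplitude on |1> is -sqrt(2)/2.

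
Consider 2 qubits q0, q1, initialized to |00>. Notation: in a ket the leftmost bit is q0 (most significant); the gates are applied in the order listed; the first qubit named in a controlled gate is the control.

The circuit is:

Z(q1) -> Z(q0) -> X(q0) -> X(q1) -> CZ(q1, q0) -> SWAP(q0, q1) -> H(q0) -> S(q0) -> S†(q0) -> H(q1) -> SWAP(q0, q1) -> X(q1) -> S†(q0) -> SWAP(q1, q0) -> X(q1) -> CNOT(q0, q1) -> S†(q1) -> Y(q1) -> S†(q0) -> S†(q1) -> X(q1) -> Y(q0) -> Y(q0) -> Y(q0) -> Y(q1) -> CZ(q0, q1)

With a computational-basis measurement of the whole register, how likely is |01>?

The probability of measuring |01> is 1/4.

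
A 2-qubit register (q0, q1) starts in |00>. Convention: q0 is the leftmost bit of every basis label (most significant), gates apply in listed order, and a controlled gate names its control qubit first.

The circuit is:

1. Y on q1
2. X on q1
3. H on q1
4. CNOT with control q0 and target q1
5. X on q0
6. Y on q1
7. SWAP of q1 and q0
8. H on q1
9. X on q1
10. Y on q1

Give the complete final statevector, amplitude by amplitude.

The final amplitudes are -I/2 on |00>, -I/2 on |01>, I/2 on |10>, I/2 on |11>.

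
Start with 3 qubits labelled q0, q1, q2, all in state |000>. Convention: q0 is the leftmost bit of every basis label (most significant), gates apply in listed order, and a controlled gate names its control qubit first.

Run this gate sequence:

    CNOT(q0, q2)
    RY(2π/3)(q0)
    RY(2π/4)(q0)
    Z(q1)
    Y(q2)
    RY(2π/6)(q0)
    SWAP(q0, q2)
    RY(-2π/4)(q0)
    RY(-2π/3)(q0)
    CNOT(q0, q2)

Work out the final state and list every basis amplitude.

After the circuit, the state carries amplitude I*(-sqrt(3) - 1)/4 on |000>, I*(1 + sqrt(3))/4 on |001>, 0 on |010>, 0 on |011>, I*(1 - sqrt(3))/4 on |100>, I*(-1 + sqrt(3))/4 on |101>, 0 on |110>, 0 on |111>.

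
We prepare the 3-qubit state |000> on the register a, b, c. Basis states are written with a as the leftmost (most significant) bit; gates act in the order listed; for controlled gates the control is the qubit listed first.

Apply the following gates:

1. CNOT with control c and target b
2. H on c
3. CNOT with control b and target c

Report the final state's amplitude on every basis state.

The final amplitudes are sqrt(2)/2 on |000>, sqrt(2)/2 on |001>, and 0 on every other basis state.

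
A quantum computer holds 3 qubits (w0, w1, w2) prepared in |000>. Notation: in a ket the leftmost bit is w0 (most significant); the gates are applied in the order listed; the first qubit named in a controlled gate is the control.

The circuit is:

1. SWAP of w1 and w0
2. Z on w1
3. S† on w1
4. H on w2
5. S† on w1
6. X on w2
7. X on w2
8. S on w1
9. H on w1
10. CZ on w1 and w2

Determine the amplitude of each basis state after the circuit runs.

The final amplitudes are 1/2 on |000>, 1/2 on |001>, 1/2 on |010>, -1/2 on |011>, 0 on |100>, 0 on |101>, 0 on |110>, 0 on |111>. Key observation: the block from step 5 through step 8 cancels to the identity and can be dropped.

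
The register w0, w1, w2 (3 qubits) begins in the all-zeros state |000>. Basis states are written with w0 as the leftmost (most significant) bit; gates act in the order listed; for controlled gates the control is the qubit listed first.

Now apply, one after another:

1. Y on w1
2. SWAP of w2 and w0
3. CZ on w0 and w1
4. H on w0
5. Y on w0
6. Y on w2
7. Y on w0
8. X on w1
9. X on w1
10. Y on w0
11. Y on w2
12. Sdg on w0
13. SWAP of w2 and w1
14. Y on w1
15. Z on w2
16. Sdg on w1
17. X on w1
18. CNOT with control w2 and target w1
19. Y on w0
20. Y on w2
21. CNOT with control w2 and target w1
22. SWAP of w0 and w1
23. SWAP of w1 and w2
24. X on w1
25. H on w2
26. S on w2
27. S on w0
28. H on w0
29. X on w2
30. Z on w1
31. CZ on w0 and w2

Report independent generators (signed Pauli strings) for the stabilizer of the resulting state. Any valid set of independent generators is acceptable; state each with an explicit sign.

The final state is stabilized by the group generated by -XIZ, +ZIX, -IZI; other independent generating sets are equally valid. Key observation: gates 6-11 undo each other exactly, leaving only the rest of the circuit to track.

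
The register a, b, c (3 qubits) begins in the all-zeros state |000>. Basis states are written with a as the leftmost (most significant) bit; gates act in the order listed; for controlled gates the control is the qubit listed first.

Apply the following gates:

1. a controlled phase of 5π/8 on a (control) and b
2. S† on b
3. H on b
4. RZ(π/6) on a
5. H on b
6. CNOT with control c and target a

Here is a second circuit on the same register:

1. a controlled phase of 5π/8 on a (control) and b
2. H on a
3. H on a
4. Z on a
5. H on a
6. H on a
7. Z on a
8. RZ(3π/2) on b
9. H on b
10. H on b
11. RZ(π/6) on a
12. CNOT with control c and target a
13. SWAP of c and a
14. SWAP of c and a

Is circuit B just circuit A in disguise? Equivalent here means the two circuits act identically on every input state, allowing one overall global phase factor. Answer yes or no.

Yes, they are equivalent — the unitaries differ by at most a global phase.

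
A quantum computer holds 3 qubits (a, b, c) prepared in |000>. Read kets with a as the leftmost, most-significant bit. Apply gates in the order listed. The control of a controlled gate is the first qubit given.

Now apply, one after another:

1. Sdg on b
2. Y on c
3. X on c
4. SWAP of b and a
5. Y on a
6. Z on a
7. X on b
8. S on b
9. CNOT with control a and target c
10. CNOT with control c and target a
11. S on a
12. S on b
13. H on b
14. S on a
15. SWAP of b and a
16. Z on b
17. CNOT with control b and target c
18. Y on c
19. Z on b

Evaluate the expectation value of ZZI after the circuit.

The observable ZZI averages to 0.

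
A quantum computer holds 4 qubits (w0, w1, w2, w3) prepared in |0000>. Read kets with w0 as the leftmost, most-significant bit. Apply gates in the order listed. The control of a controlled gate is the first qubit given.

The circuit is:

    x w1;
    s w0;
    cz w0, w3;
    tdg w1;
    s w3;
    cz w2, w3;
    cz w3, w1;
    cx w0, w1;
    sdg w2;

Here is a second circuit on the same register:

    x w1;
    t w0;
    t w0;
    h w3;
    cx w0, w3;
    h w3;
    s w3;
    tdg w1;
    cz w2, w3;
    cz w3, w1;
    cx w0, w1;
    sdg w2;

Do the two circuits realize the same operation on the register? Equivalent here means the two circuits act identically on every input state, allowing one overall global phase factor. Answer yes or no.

Yes: on every input state the two circuits agree up to one overall phase factor.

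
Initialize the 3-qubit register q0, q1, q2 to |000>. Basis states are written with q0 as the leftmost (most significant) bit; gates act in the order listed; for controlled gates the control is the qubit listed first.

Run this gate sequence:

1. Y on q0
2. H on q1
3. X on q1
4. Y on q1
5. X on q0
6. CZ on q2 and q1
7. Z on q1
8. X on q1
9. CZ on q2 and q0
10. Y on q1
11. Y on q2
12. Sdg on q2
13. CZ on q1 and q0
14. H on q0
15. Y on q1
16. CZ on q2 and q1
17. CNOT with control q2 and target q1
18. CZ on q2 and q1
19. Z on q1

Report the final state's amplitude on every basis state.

The resulting statevector has amplitude 0 on |000>, -1/2 on |001>, 0 on |010>, 1/2 on |011>, 0 on |100>, -1/2 on |101>, 0 on |110>, 1/2 on |111>.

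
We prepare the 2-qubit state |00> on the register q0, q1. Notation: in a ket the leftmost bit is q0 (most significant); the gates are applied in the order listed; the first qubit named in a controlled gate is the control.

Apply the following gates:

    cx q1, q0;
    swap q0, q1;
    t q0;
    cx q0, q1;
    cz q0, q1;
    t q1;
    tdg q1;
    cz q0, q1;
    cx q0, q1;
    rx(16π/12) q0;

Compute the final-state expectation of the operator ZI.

The observable ZI averages to -1/2.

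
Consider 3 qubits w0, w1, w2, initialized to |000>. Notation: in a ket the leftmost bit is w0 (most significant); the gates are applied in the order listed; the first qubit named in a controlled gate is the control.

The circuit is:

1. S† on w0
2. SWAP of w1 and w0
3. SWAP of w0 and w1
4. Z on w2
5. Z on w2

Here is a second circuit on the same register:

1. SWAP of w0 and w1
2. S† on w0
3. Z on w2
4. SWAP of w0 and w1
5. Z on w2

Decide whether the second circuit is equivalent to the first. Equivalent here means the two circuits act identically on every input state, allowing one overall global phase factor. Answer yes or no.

No, they are not equivalent — no single phase factor reconciles the two unitaries.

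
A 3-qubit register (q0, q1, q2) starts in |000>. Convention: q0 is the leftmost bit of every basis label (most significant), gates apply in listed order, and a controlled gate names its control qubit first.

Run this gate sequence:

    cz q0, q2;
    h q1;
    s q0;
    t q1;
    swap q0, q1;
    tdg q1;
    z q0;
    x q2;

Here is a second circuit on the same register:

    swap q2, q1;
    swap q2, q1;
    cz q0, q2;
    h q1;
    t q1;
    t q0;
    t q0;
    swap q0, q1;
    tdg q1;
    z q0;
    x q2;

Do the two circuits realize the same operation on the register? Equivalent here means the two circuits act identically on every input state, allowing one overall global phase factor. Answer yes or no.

Yes, they are equivalent — the unitaries differ by at most a global phase.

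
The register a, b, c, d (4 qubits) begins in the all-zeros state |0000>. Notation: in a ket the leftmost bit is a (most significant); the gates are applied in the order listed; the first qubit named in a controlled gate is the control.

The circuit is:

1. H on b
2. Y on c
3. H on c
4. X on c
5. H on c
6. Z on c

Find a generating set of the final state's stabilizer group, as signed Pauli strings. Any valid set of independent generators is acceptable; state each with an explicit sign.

One valid set of independent stabilizer generators is +IXII, +ZIII, -IIZI, +IIIZ (any independent generating set of the same group is equally correct). Key observation: gates 3-6 undo each other exactly, leaving only the rest of the circuit to track.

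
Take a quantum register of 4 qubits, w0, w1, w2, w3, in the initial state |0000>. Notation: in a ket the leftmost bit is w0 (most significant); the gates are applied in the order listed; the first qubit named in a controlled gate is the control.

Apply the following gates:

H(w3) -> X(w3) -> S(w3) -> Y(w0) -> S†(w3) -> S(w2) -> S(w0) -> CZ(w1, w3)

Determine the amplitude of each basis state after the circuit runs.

The final amplitudes are -sqrt(2)/2 on |1000>, -sqrt(2)/2 on |1001>, and 0 on every other basis state.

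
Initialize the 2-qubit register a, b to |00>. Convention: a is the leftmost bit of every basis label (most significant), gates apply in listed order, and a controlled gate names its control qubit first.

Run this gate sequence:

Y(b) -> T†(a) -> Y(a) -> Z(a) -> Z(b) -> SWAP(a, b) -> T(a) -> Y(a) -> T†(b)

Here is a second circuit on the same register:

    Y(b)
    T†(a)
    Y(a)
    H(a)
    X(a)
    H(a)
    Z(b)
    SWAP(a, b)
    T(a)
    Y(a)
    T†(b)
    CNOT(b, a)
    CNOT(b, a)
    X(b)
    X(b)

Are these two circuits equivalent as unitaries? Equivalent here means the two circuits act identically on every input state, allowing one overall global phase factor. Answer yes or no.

Yes — the two circuits implement the same unitary up to a global phase.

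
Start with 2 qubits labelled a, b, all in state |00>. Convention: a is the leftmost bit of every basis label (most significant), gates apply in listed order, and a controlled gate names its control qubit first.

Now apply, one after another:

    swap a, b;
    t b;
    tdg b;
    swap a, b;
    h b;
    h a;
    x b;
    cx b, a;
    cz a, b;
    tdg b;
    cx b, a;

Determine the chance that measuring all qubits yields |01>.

Outcome |01> occurs with probability 1/4. Key observation: gates 1-4 undo each other exactly, leaving only the rest of the circuit to track.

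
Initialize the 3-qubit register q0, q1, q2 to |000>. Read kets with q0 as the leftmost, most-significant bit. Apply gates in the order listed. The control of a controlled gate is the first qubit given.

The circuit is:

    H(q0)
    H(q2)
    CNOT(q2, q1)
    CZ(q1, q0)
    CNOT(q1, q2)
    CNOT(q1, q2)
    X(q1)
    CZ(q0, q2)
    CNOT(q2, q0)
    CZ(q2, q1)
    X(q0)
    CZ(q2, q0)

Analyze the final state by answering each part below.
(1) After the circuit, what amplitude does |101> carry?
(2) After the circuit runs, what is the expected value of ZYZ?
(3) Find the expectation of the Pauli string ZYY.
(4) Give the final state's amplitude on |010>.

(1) The amplitude on |101> is -1/2.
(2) In the final state, ZYZ has expectation 0.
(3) In the final state, ZYY has expectation 1.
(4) The amplitude on |010> is 1/2.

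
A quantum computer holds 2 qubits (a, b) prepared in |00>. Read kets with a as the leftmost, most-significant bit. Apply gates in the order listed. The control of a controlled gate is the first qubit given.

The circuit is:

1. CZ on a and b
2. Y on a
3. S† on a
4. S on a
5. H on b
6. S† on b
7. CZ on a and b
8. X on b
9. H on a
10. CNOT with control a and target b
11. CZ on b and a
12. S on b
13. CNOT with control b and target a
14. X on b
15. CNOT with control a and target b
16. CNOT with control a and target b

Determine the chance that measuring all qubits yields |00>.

Outcome |00> occurs with probability 1/4. Key observation: the block from step 15 through step 16 cancels to the identity and can be dropped.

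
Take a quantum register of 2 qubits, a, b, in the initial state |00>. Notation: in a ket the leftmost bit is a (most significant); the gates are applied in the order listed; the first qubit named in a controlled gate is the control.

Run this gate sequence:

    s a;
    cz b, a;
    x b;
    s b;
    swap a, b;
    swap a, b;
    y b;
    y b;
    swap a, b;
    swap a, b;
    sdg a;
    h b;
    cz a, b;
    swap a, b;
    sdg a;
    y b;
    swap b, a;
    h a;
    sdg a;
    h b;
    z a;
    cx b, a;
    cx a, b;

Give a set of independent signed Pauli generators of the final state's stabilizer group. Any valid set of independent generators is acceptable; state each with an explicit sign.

One valid set of independent stabilizer generators is -YZ, -ZX (any independent generating set of the same group is equally correct).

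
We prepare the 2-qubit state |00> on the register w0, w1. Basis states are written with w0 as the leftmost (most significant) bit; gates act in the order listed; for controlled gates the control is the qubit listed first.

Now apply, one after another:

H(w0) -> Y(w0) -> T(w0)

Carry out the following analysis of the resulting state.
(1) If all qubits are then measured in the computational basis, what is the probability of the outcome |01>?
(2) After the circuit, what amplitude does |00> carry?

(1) A full measurement returns |01> with probability 0.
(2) The amplitude on |00> is -sqrt(2)*I/2.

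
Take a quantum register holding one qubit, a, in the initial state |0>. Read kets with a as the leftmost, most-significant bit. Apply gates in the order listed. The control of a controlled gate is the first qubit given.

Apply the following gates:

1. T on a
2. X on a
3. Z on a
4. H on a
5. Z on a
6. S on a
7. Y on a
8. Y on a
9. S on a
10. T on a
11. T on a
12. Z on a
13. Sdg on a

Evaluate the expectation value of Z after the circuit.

The expectation value of Z is 0.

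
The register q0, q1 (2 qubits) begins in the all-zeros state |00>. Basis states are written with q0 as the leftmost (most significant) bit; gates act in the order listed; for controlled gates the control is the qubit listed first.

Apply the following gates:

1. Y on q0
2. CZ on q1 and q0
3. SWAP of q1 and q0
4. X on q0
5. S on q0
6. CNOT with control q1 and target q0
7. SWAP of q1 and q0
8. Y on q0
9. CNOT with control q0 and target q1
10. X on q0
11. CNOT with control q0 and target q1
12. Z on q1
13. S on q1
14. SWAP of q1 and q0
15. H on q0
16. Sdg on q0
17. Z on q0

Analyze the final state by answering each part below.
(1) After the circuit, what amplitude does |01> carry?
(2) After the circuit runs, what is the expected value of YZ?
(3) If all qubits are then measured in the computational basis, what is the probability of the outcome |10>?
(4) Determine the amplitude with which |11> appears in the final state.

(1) |01> carries amplitude sqrt(2)/2 in the final state.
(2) In the final state, YZ has expectation 1.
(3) A full measurement returns |10> with probability 0.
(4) |11> carries amplitude -sqrt(2)*I/2 in the final state.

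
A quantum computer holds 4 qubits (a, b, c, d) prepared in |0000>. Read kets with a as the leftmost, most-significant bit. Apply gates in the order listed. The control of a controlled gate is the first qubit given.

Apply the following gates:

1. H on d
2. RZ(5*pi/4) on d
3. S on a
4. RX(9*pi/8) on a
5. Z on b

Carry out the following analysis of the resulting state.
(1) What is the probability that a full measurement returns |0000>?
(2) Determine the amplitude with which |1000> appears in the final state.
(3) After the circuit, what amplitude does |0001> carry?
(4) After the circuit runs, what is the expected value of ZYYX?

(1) Outcome |0000> occurs with probability 1/4 - sqrt(sqrt(2) + 2)/8.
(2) The final state's coefficient on |1000> equals sqrt(2)*exp(7*I*pi/8)*cos(pi/16)/2.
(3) The final state's coefficient on |0001> equals -sqrt(2)*exp(5*I*pi/8)*sin(pi/16)/2.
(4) The expectation value of ZYYX is 0.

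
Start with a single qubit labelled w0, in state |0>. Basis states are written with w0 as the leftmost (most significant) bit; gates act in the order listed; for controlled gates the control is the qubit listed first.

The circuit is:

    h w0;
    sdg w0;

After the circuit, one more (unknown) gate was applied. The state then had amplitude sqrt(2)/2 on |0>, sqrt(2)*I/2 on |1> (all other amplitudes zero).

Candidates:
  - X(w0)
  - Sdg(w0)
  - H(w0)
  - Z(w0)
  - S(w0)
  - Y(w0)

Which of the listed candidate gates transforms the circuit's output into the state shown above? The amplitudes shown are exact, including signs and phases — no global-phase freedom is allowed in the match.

It was Z(w0) that produced the state shown.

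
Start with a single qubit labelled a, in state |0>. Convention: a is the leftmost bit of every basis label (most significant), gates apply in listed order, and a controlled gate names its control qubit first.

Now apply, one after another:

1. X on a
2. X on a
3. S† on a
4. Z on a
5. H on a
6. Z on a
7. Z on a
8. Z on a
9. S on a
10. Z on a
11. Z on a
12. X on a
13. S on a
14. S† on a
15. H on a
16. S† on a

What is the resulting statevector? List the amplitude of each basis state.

After the circuit, the state carries amplitude 1/2 - I/2 on |0>, -1/2 + I/2 on |1>.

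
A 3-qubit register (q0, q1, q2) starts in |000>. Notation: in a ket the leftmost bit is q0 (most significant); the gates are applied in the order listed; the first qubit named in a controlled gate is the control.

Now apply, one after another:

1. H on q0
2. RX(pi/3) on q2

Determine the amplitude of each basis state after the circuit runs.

The final amplitudes are sqrt(6)/4 on |000>, -sqrt(2)*I/4 on |001>, 0 on |010>, 0 on |011>, sqrt(6)/4 on |100>, -sqrt(2)*I/4 on |101>, 0 on |110>, 0 on |111>.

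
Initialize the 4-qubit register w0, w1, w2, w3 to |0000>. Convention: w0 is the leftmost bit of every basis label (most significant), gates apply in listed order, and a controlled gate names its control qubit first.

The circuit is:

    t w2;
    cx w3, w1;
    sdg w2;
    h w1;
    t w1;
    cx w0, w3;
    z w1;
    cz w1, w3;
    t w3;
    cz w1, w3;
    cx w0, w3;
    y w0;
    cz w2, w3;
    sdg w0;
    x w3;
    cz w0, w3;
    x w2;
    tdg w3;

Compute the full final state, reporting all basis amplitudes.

After the circuit, the state carries amplitude sqrt(2)*exp(3*I*pi/4)/2 on |1011>, sqrt(2)/2 on |1111>, and 0 on every other basis state.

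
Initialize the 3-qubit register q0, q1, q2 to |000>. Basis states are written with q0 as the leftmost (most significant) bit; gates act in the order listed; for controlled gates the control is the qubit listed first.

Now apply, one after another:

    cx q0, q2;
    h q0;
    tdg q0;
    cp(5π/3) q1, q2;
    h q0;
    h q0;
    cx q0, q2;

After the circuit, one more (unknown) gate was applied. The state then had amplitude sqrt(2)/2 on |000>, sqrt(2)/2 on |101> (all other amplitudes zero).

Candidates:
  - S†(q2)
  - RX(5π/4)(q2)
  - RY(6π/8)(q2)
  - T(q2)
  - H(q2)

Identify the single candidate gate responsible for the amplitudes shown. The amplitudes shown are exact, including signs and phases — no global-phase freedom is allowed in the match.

The unique candidate consistent with the amplitudes is T(q2).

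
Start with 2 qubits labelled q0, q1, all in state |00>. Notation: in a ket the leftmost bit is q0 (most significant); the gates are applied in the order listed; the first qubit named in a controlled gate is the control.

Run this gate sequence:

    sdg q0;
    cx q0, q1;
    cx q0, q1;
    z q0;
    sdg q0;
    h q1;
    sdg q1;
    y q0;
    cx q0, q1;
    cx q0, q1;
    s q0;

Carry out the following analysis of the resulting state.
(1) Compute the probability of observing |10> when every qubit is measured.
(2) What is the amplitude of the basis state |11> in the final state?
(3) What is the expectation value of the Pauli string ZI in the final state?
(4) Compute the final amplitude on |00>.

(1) Outcome |10> occurs with probability 1/2.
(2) The amplitude on |11> is sqrt(2)*I/2.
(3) In the final state, ZI has expectation -1.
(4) The amplitude on |00> is 0.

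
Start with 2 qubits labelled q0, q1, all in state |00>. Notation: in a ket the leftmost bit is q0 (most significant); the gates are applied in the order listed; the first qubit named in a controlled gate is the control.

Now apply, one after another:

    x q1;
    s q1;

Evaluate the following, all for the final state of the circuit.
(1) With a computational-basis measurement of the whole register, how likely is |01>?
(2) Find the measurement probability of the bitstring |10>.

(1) A full measurement returns |01> with probability 1.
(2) Outcome |10> occurs with probability 0.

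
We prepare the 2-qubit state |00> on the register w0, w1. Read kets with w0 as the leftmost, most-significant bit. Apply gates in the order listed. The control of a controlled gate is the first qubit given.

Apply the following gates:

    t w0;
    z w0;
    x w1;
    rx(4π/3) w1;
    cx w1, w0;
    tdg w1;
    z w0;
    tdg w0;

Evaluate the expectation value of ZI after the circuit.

The observable ZI averages to 1/2.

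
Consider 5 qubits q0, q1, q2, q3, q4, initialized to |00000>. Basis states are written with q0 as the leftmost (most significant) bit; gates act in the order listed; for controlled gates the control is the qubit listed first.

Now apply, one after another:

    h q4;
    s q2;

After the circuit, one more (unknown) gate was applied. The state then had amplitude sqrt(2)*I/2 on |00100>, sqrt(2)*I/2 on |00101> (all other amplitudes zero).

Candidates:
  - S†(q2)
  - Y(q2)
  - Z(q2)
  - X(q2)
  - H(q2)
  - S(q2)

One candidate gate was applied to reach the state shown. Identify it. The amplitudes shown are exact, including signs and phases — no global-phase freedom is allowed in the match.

The unique candidate consistent with the amplitudes is Y(q2).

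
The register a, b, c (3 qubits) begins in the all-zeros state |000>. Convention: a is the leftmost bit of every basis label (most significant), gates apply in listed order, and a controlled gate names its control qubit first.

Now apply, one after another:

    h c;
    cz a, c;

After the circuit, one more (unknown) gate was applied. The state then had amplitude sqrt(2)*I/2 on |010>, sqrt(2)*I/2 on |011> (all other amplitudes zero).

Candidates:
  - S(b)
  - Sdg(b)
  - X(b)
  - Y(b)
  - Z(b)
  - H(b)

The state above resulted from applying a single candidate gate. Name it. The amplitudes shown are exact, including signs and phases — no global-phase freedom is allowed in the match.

The applied gate was Y(b).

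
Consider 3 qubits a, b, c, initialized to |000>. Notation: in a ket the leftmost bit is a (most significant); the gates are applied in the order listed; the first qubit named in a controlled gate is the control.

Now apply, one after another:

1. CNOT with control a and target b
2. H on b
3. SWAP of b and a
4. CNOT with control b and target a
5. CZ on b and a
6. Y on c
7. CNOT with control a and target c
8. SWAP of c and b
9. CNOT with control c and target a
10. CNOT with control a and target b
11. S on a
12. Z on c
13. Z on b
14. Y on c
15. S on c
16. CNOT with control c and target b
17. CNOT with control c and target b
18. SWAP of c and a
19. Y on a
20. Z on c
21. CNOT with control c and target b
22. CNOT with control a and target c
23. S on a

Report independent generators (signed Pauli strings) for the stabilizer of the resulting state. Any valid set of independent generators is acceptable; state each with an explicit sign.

The stabilizer group can be generated by -IXY, +ZII, -IZZ, among other valid generating sets. Key observation: steps 16-17 multiply out to the identity, so the circuit reduces to the remaining gates.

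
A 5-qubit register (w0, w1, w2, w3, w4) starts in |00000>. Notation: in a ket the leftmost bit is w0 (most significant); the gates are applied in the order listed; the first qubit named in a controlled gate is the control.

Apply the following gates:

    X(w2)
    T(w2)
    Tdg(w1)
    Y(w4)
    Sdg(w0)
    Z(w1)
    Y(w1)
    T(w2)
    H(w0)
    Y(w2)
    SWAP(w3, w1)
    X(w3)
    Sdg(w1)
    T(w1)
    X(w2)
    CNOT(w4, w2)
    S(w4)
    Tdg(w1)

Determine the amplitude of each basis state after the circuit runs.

The resulting statevector has amplitude -sqrt(2)*I/2 on |00001>, -sqrt(2)*I/2 on |10001>, and 0 on every other basis state.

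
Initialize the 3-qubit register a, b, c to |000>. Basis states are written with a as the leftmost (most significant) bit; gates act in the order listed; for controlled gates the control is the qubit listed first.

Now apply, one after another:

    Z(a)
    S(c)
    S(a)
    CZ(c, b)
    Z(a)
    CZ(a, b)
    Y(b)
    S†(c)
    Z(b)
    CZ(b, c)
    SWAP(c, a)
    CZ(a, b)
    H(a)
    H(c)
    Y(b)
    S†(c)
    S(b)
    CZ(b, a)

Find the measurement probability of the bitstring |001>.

Outcome |001> occurs with probability 1/4.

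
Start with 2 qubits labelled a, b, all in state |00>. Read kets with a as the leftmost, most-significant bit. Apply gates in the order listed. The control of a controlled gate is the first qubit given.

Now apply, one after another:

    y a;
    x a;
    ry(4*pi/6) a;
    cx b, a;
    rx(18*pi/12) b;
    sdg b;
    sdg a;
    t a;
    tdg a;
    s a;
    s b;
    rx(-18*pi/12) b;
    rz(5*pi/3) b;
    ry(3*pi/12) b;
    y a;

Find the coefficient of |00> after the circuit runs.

The final state's coefficient on |00> equals -sqrt(3*sqrt(2) + 6)*exp(I*pi/6)/4. Key observation: steps 5-12 multiply out to the identity, so the circuit reduces to the remaining gates.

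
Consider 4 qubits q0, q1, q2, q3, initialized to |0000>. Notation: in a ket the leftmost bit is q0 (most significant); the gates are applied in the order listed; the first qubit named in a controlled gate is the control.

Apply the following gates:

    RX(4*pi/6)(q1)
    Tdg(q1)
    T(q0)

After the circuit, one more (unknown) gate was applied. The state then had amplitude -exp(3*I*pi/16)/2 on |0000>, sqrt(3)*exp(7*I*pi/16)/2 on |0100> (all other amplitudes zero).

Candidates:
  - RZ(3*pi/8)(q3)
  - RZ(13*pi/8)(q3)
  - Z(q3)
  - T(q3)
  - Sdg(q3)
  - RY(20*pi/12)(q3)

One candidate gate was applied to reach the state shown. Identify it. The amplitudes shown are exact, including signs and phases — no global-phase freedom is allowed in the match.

It was RZ(13*pi/8)(q3) that produced the state shown.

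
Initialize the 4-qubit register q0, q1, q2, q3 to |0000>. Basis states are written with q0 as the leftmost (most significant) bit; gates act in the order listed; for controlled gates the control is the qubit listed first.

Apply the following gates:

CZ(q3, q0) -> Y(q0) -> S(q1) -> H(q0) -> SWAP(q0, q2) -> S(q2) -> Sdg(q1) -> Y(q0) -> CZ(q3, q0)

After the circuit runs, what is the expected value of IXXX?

In the final state, IXXX has expectation 0.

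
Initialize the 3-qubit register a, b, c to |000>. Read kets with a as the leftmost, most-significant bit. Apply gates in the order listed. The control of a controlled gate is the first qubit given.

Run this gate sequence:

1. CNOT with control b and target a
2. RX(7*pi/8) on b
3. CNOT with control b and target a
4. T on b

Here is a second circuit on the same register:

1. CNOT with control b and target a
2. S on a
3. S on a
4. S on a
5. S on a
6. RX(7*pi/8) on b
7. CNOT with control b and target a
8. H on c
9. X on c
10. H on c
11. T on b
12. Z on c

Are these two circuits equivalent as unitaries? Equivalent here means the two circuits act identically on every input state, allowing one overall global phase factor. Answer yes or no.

Yes, they are equivalent — the unitaries differ by at most a global phase.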